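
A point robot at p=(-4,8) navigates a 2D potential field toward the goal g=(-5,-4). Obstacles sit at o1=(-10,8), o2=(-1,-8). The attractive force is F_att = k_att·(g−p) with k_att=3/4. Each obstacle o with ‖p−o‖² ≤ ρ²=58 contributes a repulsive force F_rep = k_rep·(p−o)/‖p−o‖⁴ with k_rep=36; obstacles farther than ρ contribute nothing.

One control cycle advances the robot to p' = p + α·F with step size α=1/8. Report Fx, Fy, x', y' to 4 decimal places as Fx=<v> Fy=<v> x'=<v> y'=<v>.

Fx=-0.5833 Fy=-9.0000 x'=-4.0729 y'=6.8750

F_att = 3/4·(g−p) = 3/4·(-1,-12) = (-0.7500,-9.0000)
o1: d²=36 ≤ ρ²=58; F_rep = 36·(6,0)/36² = (0.1667,0.0000)
o2: d²=265 > ρ²=58 → inactive
F = F_att + ΣF_rep = (-0.5833,-9.0000)
p' = p + 1/8·F = (-4.0729,6.8750)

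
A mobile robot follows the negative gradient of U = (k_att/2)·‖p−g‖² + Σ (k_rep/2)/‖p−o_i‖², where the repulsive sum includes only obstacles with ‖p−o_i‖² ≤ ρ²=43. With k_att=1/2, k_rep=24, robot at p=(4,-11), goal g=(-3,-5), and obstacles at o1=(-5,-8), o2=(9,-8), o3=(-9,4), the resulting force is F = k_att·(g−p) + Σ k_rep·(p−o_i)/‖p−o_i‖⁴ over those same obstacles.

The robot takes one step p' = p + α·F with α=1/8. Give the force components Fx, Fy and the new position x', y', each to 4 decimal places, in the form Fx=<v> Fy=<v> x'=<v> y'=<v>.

Fx=-3.6038 Fy=2.9377 x'=3.5495 y'=-10.6328

F_att = 1/2·(g−p) = 1/2·(-7,6) = (-3.5000,3.0000)
o1: d²=90 > ρ²=43 → inactive
o2: d²=34 ≤ ρ²=43; F_rep = 24·(-5,-3)/34² = (-0.1038,-0.0623)
o3: d²=394 > ρ²=43 → inactive
F = F_att + ΣF_rep = (-3.6038,2.9377)
p' = p + 1/8·F = (3.5495,-10.6328)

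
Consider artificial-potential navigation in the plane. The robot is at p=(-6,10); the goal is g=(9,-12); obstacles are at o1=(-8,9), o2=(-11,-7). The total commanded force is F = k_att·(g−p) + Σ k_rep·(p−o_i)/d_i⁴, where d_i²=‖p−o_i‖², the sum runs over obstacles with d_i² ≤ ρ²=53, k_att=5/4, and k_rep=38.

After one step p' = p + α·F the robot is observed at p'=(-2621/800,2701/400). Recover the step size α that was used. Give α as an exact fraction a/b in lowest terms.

α = 1/8

F_att = 5/4·(g−p) = 5/4·(15,-22) = (18.7500,-27.5000)
o1: d²=5 ≤ ρ²=53; F_rep = 38·(2,1)/5² = (3.0400,1.5200)
o2: d²=314 > ρ²=53 → inactive
F = F_att + ΣF_rep = (21.7900,-25.9800)
Δp = p'−p = (2.7237,-3.2475); α = Δx/Fx = (2179/800) / (2179/100) = 1/8
check: Δy/Fy = (-1299/400) / (-1299/50) = 1/8 ✓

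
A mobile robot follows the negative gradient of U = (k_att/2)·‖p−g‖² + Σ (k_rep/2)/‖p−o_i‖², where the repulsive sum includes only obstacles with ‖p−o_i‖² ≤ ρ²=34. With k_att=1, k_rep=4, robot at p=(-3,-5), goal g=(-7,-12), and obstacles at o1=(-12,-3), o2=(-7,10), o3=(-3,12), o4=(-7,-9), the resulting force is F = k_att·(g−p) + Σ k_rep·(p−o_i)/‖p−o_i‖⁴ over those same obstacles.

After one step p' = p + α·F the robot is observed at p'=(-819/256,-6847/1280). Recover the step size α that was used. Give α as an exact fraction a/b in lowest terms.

F_att = 1·(g−p) = 1·(-4,-7) = (-4.0000,-7.0000)
o1: d²=85 > ρ²=34 → inactive
o2: d²=241 > ρ²=34 → inactive
o3: d²=289 > ρ²=34 → inactive
o4: d²=32 ≤ ρ²=34; F_rep = 4·(4,4)/32² = (0.0156,0.0156)
F = F_att + ΣF_rep = (-3.9844,-6.9844)
Δp = p'−p = (-0.1992,-0.3492); α = Δx/Fx = (-51/256) / (-255/64) = 1/20
check: Δy/Fy = (-447/1280) / (-447/64) = 1/20 ✓

α = 1/20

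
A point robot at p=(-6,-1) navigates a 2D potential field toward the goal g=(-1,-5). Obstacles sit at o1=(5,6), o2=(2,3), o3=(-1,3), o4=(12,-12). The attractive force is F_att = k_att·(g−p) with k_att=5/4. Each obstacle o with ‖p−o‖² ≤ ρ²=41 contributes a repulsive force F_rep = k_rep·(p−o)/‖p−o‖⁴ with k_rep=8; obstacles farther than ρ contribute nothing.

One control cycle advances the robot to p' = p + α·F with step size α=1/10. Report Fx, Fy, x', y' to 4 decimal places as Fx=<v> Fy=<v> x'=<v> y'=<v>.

Fx=6.2262 Fy=-5.0190 x'=-5.3774 y'=-1.5019

F_att = 5/4·(g−p) = 5/4·(5,-4) = (6.2500,-5.0000)
o1: d²=170 > ρ²=41 → inactive
o2: d²=80 > ρ²=41 → inactive
o3: d²=41 ≤ ρ²=41; F_rep = 8·(-5,-4)/41² = (-0.0238,-0.0190)
o4: d²=445 > ρ²=41 → inactive
F = F_att + ΣF_rep = (6.2262,-5.0190)
p' = p + 1/10·F = (-5.3774,-1.5019)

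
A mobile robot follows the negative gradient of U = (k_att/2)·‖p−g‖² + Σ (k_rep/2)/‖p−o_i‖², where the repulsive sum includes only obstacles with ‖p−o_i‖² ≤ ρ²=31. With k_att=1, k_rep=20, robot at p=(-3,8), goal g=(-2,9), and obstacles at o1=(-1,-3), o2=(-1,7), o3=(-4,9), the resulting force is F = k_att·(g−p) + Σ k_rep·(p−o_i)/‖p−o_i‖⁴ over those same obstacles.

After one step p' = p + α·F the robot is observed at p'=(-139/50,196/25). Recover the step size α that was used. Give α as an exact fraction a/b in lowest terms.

α = 1/20

F_att = 1·(g−p) = 1·(1,1) = (1.0000,1.0000)
o1: d²=125 > ρ²=31 → inactive
o2: d²=5 ≤ ρ²=31; F_rep = 20·(-2,1)/5² = (-1.6000,0.8000)
o3: d²=2 ≤ ρ²=31; F_rep = 20·(1,-1)/2² = (5.0000,-5.0000)
F = F_att + ΣF_rep = (4.4000,-3.2000)
Δp = p'−p = (0.2200,-0.1600); α = Δx/Fx = (11/50) / (22/5) = 1/20
check: Δy/Fy = (-4/25) / (-16/5) = 1/20 ✓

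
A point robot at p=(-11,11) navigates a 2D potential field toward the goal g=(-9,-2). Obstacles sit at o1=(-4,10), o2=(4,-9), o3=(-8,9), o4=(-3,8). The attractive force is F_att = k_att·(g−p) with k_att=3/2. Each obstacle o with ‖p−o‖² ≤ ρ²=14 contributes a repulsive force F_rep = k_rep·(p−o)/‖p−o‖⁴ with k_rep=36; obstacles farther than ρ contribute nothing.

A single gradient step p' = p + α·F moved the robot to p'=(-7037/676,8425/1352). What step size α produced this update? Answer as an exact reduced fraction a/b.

F_att = 3/2·(g−p) = 3/2·(2,-13) = (3.0000,-19.5000)
o1: d²=50 > ρ²=14 → inactive
o2: d²=625 > ρ²=14 → inactive
o3: d²=13 ≤ ρ²=14; F_rep = 36·(-3,2)/13² = (-0.6391,0.4260)
o4: d²=73 > ρ²=14 → inactive
F = F_att + ΣF_rep = (2.3609,-19.0740)
Δp = p'−p = (0.5902,-4.7685); α = Δx/Fx = (399/676) / (399/169) = 1/4
check: Δy/Fy = (-6447/1352) / (-6447/338) = 1/4 ✓

α = 1/4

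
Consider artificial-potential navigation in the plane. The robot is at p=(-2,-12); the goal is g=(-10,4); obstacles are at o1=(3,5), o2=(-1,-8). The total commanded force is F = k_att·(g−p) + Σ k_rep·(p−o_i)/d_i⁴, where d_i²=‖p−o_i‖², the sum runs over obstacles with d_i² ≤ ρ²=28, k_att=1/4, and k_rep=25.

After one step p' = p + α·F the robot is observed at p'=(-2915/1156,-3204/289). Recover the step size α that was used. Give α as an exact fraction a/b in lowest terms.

α = 1/4

F_att = 1/4·(g−p) = 1/4·(-8,16) = (-2.0000,4.0000)
o1: d²=314 > ρ²=28 → inactive
o2: d²=17 ≤ ρ²=28; F_rep = 25·(-1,-4)/17² = (-0.0865,-0.3460)
F = F_att + ΣF_rep = (-2.0865,3.6540)
Δp = p'−p = (-0.5216,0.9135); α = Δx/Fx = (-603/1156) / (-603/289) = 1/4
check: Δy/Fy = (264/289) / (1056/289) = 1/4 ✓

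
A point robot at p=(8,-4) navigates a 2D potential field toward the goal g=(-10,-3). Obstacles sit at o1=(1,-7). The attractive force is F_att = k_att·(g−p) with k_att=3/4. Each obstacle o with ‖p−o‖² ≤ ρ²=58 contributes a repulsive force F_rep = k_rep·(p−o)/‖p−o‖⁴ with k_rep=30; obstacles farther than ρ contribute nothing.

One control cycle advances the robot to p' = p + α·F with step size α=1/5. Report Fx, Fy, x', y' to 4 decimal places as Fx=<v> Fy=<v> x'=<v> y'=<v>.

Fx=-13.4376 Fy=0.7768 x'=5.3125 y'=-3.8446

F_att = 3/4·(g−p) = 3/4·(-18,1) = (-13.5000,0.7500)
o1: d²=58 ≤ ρ²=58; F_rep = 30·(7,3)/58² = (0.0624,0.0268)
F = F_att + ΣF_rep = (-13.4376,0.7768)
p' = p + 1/5·F = (5.3125,-3.8446)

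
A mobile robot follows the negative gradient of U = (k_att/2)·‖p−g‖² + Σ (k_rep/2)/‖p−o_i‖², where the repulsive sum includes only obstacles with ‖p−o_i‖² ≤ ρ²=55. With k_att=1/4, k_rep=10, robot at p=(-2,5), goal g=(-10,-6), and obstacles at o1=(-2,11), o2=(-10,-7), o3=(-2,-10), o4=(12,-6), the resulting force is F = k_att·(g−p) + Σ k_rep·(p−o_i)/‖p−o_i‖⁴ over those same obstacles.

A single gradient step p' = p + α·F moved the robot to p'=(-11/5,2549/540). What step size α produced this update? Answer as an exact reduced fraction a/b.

α = 1/10

F_att = 1/4·(g−p) = 1/4·(-8,-11) = (-2.0000,-2.7500)
o1: d²=36 ≤ ρ²=55; F_rep = 10·(0,-6)/36² = (0.0000,-0.0463)
o2: d²=208 > ρ²=55 → inactive
o3: d²=225 > ρ²=55 → inactive
o4: d²=317 > ρ²=55 → inactive
F = F_att + ΣF_rep = (-2.0000,-2.7963)
Δp = p'−p = (-0.2000,-0.2796); α = Δx/Fx = (-1/5) / (-2) = 1/10
check: Δy/Fy = (-151/540) / (-151/54) = 1/10 ✓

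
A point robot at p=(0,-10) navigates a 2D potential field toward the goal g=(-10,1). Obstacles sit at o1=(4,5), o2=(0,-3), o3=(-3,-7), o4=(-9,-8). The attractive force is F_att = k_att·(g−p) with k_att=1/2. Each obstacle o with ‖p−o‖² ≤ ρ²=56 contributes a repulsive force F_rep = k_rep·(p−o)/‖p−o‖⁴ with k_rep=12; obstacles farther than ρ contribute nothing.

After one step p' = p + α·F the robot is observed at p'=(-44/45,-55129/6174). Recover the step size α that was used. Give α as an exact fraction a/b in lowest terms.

F_att = 1/2·(g−p) = 1/2·(-10,11) = (-5.0000,5.5000)
o1: d²=241 > ρ²=56 → inactive
o2: d²=49 ≤ ρ²=56; F_rep = 12·(0,-7)/49² = (0.0000,-0.0350)
o3: d²=18 ≤ ρ²=56; F_rep = 12·(3,-3)/18² = (0.1111,-0.1111)
o4: d²=85 > ρ²=56 → inactive
F = F_att + ΣF_rep = (-4.8889,5.3539)
Δp = p'−p = (-0.9778,1.0708); α = Δx/Fx = (-44/45) / (-44/9) = 1/5
check: Δy/Fy = (6611/6174) / (33055/6174) = 1/5 ✓

α = 1/5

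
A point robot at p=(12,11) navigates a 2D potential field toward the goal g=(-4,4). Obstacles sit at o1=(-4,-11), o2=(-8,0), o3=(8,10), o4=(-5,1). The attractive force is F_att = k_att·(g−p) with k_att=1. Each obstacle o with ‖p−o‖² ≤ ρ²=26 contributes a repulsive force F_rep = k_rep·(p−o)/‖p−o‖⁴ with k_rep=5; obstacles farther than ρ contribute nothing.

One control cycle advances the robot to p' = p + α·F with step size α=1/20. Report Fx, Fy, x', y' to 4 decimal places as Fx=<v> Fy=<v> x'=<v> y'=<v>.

Fx=-15.9308 Fy=-6.9827 x'=11.2035 y'=10.6509

F_att = 1·(g−p) = 1·(-16,-7) = (-16.0000,-7.0000)
o1: d²=740 > ρ²=26 → inactive
o2: d²=521 > ρ²=26 → inactive
o3: d²=17 ≤ ρ²=26; F_rep = 5·(4,1)/17² = (0.0692,0.0173)
o4: d²=389 > ρ²=26 → inactive
F = F_att + ΣF_rep = (-15.9308,-6.9827)
p' = p + 1/20·F = (11.2035,10.6509)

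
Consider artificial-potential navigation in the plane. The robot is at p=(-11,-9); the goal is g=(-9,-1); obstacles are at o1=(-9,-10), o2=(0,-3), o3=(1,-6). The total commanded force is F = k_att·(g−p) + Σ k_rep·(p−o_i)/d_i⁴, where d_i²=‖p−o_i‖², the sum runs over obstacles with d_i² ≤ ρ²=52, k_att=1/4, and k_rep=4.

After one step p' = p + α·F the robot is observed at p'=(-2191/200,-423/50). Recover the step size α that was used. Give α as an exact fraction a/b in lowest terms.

F_att = 1/4·(g−p) = 1/4·(2,8) = (0.5000,2.0000)
o1: d²=5 ≤ ρ²=52; F_rep = 4·(-2,1)/5² = (-0.3200,0.1600)
o2: d²=157 > ρ²=52 → inactive
o3: d²=153 > ρ²=52 → inactive
F = F_att + ΣF_rep = (0.1800,2.1600)
Δp = p'−p = (0.0450,0.5400); α = Δx/Fx = (9/200) / (9/50) = 1/4
check: Δy/Fy = (27/50) / (54/25) = 1/4 ✓

α = 1/4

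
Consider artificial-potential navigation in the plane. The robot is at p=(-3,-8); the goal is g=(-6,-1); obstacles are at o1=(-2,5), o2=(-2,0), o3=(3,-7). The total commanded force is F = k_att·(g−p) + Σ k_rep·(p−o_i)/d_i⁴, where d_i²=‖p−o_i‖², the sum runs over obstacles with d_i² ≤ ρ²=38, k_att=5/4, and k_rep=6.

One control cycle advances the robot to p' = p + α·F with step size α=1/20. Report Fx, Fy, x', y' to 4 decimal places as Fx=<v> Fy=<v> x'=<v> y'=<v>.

Fx=-3.7763 Fy=8.7456 x'=-3.1888 y'=-7.5627

F_att = 5/4·(g−p) = 5/4·(-3,7) = (-3.7500,8.7500)
o1: d²=170 > ρ²=38 → inactive
o2: d²=65 > ρ²=38 → inactive
o3: d²=37 ≤ ρ²=38; F_rep = 6·(-6,-1)/37² = (-0.0263,-0.0044)
F = F_att + ΣF_rep = (-3.7763,8.7456)
p' = p + 1/20·F = (-3.1888,-7.5627)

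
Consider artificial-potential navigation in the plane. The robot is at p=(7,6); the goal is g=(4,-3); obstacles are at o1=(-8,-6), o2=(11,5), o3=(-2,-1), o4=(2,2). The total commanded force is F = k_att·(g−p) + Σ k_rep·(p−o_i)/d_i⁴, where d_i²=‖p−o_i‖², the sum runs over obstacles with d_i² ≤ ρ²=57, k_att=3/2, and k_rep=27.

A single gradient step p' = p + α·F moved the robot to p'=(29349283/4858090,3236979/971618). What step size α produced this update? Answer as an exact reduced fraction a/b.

F_att = 3/2·(g−p) = 3/2·(-3,-9) = (-4.5000,-13.5000)
o1: d²=369 > ρ²=57 → inactive
o2: d²=17 ≤ ρ²=57; F_rep = 27·(-4,1)/17² = (-0.3737,0.0934)
o3: d²=130 > ρ²=57 → inactive
o4: d²=41 ≤ ρ²=57; F_rep = 27·(5,4)/41² = (0.0803,0.0642)
F = F_att + ΣF_rep = (-4.7934,-13.3423)
Δp = p'−p = (-0.9587,-2.6685); α = Δx/Fx = (-4657347/4858090) / (-4657347/971618) = 1/5
check: Δy/Fy = (-2592729/971618) / (-12963645/971618) = 1/5 ✓

α = 1/5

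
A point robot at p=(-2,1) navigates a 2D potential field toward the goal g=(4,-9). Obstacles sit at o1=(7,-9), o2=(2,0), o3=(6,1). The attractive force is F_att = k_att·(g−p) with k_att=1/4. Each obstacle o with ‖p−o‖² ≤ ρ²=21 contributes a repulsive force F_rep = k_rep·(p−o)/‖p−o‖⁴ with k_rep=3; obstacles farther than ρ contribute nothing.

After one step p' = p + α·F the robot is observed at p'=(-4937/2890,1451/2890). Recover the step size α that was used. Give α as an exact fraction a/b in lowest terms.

F_att = 1/4·(g−p) = 1/4·(6,-10) = (1.5000,-2.5000)
o1: d²=181 > ρ²=21 → inactive
o2: d²=17 ≤ ρ²=21; F_rep = 3·(-4,1)/17² = (-0.0415,0.0104)
o3: d²=64 > ρ²=21 → inactive
F = F_att + ΣF_rep = (1.4585,-2.4896)
Δp = p'−p = (0.2917,-0.4979); α = Δx/Fx = (843/2890) / (843/578) = 1/5
check: Δy/Fy = (-1439/2890) / (-1439/578) = 1/5 ✓

α = 1/5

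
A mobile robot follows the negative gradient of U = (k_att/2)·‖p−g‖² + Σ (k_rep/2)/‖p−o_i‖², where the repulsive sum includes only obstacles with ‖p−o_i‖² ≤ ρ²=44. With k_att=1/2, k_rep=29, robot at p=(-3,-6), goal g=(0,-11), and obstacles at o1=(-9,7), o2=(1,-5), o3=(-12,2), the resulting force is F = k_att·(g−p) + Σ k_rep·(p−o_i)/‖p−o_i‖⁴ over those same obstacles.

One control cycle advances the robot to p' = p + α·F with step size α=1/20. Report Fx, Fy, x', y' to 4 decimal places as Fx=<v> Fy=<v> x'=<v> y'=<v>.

Fx=1.0986 Fy=-2.6003 x'=-2.9451 y'=-6.1300

F_att = 1/2·(g−p) = 1/2·(3,-5) = (1.5000,-2.5000)
o1: d²=205 > ρ²=44 → inactive
o2: d²=17 ≤ ρ²=44; F_rep = 29·(-4,-1)/17² = (-0.4014,-0.1003)
o3: d²=145 > ρ²=44 → inactive
F = F_att + ΣF_rep = (1.0986,-2.6003)
p' = p + 1/20·F = (-2.9451,-6.1300)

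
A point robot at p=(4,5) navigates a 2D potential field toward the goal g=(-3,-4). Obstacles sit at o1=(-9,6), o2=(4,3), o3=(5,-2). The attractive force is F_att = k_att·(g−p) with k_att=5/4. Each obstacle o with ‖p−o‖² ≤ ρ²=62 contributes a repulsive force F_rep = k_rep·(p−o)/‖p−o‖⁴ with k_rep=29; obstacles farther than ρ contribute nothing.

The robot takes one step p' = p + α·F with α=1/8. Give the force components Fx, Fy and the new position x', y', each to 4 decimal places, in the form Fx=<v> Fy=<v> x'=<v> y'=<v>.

F_att = 5/4·(g−p) = 5/4·(-7,-9) = (-8.7500,-11.2500)
o1: d²=170 > ρ²=62 → inactive
o2: d²=4 ≤ ρ²=62; F_rep = 29·(0,2)/4² = (0.0000,3.6250)
o3: d²=50 ≤ ρ²=62; F_rep = 29·(-1,7)/50² = (-0.0116,0.0812)
F = F_att + ΣF_rep = (-8.7616,-7.5438)
p' = p + 1/8·F = (2.9048,4.0570)

Fx=-8.7616 Fy=-7.5438 x'=2.9048 y'=4.0570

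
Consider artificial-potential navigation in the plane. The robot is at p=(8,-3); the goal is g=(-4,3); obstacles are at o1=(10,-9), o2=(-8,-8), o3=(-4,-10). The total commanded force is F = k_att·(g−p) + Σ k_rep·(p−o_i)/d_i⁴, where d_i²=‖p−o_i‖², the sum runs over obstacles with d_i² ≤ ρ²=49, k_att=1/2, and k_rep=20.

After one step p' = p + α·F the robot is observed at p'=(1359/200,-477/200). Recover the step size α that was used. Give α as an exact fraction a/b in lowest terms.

α = 1/5

F_att = 1/2·(g−p) = 1/2·(-12,6) = (-6.0000,3.0000)
o1: d²=40 ≤ ρ²=49; F_rep = 20·(-2,6)/40² = (-0.0250,0.0750)
o2: d²=281 > ρ²=49 → inactive
o3: d²=193 > ρ²=49 → inactive
F = F_att + ΣF_rep = (-6.0250,3.0750)
Δp = p'−p = (-1.2050,0.6150); α = Δx/Fx = (-241/200) / (-241/40) = 1/5
check: Δy/Fy = (123/200) / (123/40) = 1/5 ✓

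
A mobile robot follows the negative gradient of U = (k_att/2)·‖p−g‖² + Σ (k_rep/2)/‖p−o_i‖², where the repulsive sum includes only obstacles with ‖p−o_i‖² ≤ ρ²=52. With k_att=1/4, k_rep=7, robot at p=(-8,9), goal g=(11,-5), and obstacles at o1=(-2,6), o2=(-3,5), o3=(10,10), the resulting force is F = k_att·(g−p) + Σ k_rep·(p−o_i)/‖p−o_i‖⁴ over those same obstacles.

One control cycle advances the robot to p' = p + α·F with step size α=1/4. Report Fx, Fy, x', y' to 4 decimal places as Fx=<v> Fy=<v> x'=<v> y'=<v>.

Fx=4.7084 Fy=-3.4730 x'=-6.8229 y'=8.1318

F_att = 1/4·(g−p) = 1/4·(19,-14) = (4.7500,-3.5000)
o1: d²=45 ≤ ρ²=52; F_rep = 7·(-6,3)/45² = (-0.0207,0.0104)
o2: d²=41 ≤ ρ²=52; F_rep = 7·(-5,4)/41² = (-0.0208,0.0167)
o3: d²=325 > ρ²=52 → inactive
F = F_att + ΣF_rep = (4.7084,-3.4730)
p' = p + 1/4·F = (-6.8229,8.1318)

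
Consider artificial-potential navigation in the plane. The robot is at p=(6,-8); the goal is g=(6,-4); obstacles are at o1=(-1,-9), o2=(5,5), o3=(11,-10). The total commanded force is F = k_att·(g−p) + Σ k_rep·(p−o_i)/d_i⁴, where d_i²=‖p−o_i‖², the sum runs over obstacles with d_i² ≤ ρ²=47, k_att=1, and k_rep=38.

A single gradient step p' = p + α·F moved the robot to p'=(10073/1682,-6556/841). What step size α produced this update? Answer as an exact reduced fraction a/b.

α = 1/20

F_att = 1·(g−p) = 1·(0,4) = (0.0000,4.0000)
o1: d²=50 > ρ²=47 → inactive
o2: d²=170 > ρ²=47 → inactive
o3: d²=29 ≤ ρ²=47; F_rep = 38·(-5,2)/29² = (-0.2259,0.0904)
F = F_att + ΣF_rep = (-0.2259,4.0904)
Δp = p'−p = (-0.0113,0.2045); α = Δx/Fx = (-19/1682) / (-190/841) = 1/20
check: Δy/Fy = (172/841) / (3440/841) = 1/20 ✓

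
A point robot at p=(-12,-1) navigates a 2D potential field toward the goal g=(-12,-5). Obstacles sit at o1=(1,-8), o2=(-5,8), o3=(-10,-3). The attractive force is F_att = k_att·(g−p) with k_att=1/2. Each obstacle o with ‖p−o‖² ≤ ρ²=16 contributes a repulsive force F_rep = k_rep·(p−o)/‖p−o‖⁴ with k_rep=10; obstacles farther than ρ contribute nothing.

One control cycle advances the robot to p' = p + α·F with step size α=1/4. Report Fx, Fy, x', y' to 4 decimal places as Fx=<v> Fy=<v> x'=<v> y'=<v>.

Fx=-0.3125 Fy=-1.6875 x'=-12.0781 y'=-1.4219

F_att = 1/2·(g−p) = 1/2·(0,-4) = (0.0000,-2.0000)
o1: d²=218 > ρ²=16 → inactive
o2: d²=130 > ρ²=16 → inactive
o3: d²=8 ≤ ρ²=16; F_rep = 10·(-2,2)/8² = (-0.3125,0.3125)
F = F_att + ΣF_rep = (-0.3125,-1.6875)
p' = p + 1/4·F = (-12.0781,-1.4219)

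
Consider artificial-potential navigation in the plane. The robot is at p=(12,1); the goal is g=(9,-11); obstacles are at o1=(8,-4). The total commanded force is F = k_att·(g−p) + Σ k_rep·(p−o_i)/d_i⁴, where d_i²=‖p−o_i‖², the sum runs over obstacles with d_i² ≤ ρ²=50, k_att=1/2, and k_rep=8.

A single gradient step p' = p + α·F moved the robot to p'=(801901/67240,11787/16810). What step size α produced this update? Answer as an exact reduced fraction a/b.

α = 1/20

F_att = 1/2·(g−p) = 1/2·(-3,-12) = (-1.5000,-6.0000)
o1: d²=41 ≤ ρ²=50; F_rep = 8·(4,5)/41² = (0.0190,0.0238)
F = F_att + ΣF_rep = (-1.4810,-5.9762)
Δp = p'−p = (-0.0740,-0.2988); α = Δx/Fx = (-4979/67240) / (-4979/3362) = 1/20
check: Δy/Fy = (-5023/16810) / (-10046/1681) = 1/20 ✓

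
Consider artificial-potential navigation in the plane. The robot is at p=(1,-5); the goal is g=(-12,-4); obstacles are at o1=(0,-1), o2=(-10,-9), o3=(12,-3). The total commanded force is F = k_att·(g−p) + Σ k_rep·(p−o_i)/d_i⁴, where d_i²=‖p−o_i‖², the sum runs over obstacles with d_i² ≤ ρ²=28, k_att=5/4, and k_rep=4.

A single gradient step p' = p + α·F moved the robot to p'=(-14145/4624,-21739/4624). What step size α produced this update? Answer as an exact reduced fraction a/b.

F_att = 5/4·(g−p) = 5/4·(-13,1) = (-16.2500,1.2500)
o1: d²=17 ≤ ρ²=28; F_rep = 4·(1,-4)/17² = (0.0138,-0.0554)
o2: d²=137 > ρ²=28 → inactive
o3: d²=125 > ρ²=28 → inactive
F = F_att + ΣF_rep = (-16.2362,1.1946)
Δp = p'−p = (-4.0590,0.2987); α = Δx/Fx = (-18769/4624) / (-18769/1156) = 1/4
check: Δy/Fy = (1381/4624) / (1381/1156) = 1/4 ✓

α = 1/4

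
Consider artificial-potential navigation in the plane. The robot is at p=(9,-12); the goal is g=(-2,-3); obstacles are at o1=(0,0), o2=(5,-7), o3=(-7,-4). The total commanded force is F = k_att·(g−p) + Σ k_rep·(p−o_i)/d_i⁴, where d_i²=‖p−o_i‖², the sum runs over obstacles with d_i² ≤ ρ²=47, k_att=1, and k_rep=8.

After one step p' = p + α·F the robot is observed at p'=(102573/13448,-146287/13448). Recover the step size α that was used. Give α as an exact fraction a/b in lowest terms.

F_att = 1·(g−p) = 1·(-11,9) = (-11.0000,9.0000)
o1: d²=225 > ρ²=47 → inactive
o2: d²=41 ≤ ρ²=47; F_rep = 8·(4,-5)/41² = (0.0190,-0.0238)
o3: d²=320 > ρ²=47 → inactive
F = F_att + ΣF_rep = (-10.9810,8.9762)
Δp = p'−p = (-1.3726,1.1220); α = Δx/Fx = (-18459/13448) / (-18459/1681) = 1/8
check: Δy/Fy = (15089/13448) / (15089/1681) = 1/8 ✓

α = 1/8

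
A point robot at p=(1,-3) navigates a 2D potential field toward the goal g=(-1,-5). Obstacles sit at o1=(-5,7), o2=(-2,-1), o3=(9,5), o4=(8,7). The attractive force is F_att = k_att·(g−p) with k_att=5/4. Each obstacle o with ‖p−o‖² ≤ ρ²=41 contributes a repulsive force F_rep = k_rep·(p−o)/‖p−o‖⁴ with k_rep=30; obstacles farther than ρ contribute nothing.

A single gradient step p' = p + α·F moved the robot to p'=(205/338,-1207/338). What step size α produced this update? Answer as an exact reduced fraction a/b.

α = 1/5

F_att = 5/4·(g−p) = 5/4·(-2,-2) = (-2.5000,-2.5000)
o1: d²=136 > ρ²=41 → inactive
o2: d²=13 ≤ ρ²=41; F_rep = 30·(3,-2)/13² = (0.5325,-0.3550)
o3: d²=128 > ρ²=41 → inactive
o4: d²=149 > ρ²=41 → inactive
F = F_att + ΣF_rep = (-1.9675,-2.8550)
Δp = p'−p = (-0.3935,-0.5710); α = Δx/Fx = (-133/338) / (-665/338) = 1/5
check: Δy/Fy = (-193/338) / (-965/338) = 1/5 ✓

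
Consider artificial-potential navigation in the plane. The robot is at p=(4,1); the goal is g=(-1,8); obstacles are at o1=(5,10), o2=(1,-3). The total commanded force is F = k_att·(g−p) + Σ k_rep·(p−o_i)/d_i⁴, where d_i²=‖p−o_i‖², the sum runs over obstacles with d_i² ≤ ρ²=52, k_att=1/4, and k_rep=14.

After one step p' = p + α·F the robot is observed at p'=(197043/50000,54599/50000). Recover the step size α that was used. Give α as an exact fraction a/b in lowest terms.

F_att = 1/4·(g−p) = 1/4·(-5,7) = (-1.2500,1.7500)
o1: d²=82 > ρ²=52 → inactive
o2: d²=25 ≤ ρ²=52; F_rep = 14·(3,4)/25² = (0.0672,0.0896)
F = F_att + ΣF_rep = (-1.1828,1.8396)
Δp = p'−p = (-0.0591,0.0920); α = Δx/Fx = (-2957/50000) / (-2957/2500) = 1/20
check: Δy/Fy = (4599/50000) / (4599/2500) = 1/20 ✓

α = 1/20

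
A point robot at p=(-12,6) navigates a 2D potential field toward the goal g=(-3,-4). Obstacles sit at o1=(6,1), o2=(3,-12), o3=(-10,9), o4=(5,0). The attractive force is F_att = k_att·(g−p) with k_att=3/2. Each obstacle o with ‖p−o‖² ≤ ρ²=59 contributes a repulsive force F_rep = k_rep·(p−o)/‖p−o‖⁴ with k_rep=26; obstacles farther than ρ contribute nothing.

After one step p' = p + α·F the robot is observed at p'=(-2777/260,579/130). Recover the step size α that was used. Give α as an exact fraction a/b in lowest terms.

F_att = 3/2·(g−p) = 3/2·(9,-10) = (13.5000,-15.0000)
o1: d²=349 > ρ²=59 → inactive
o2: d²=549 > ρ²=59 → inactive
o3: d²=13 ≤ ρ²=59; F_rep = 26·(-2,-3)/13² = (-0.3077,-0.4615)
o4: d²=325 > ρ²=59 → inactive
F = F_att + ΣF_rep = (13.1923,-15.4615)
Δp = p'−p = (1.3192,-1.5462); α = Δx/Fx = (343/260) / (343/26) = 1/10
check: Δy/Fy = (-201/130) / (-201/13) = 1/10 ✓

α = 1/10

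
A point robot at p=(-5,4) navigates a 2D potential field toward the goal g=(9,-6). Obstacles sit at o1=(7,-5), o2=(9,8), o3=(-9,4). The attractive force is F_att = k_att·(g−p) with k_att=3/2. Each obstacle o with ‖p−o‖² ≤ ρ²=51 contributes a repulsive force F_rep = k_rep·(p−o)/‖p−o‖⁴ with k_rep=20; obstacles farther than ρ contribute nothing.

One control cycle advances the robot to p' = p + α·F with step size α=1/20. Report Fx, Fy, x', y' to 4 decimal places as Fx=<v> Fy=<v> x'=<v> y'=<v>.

Fx=21.3125 Fy=-15.0000 x'=-3.9344 y'=3.2500

F_att = 3/2·(g−p) = 3/2·(14,-10) = (21.0000,-15.0000)
o1: d²=225 > ρ²=51 → inactive
o2: d²=212 > ρ²=51 → inactive
o3: d²=16 ≤ ρ²=51; F_rep = 20·(4,0)/16² = (0.3125,0.0000)
F = F_att + ΣF_rep = (21.3125,-15.0000)
p' = p + 1/20·F = (-3.9344,3.2500)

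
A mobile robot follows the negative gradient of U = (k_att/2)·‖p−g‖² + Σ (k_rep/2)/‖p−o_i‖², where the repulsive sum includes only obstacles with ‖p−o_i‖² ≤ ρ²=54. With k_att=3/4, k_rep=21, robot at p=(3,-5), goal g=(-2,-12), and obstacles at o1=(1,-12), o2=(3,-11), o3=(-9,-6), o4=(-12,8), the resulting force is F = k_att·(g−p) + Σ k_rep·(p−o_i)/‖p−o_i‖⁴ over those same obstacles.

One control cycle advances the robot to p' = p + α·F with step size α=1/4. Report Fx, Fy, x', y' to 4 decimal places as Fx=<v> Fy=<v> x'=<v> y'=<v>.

Fx=-3.7350 Fy=-5.1004 x'=2.0662 y'=-6.2751

F_att = 3/4·(g−p) = 3/4·(-5,-7) = (-3.7500,-5.2500)
o1: d²=53 ≤ ρ²=54; F_rep = 21·(2,7)/53² = (0.0150,0.0523)
o2: d²=36 ≤ ρ²=54; F_rep = 21·(0,6)/36² = (0.0000,0.0972)
o3: d²=145 > ρ²=54 → inactive
o4: d²=394 > ρ²=54 → inactive
F = F_att + ΣF_rep = (-3.7350,-5.1004)
p' = p + 1/4·F = (2.0662,-6.2751)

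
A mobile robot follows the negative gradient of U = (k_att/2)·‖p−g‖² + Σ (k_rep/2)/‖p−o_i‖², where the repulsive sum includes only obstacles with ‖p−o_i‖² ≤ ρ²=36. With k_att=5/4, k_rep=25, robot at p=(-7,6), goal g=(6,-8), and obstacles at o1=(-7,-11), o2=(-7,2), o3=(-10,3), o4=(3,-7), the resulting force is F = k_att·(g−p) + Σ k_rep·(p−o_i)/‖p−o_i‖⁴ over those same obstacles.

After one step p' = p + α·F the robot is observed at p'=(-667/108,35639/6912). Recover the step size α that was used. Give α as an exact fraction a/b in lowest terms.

α = 1/20

F_att = 5/4·(g−p) = 5/4·(13,-14) = (16.2500,-17.5000)
o1: d²=289 > ρ²=36 → inactive
o2: d²=16 ≤ ρ²=36; F_rep = 25·(0,4)/16² = (0.0000,0.3906)
o3: d²=18 ≤ ρ²=36; F_rep = 25·(3,3)/18² = (0.2315,0.2315)
o4: d²=269 > ρ²=36 → inactive
F = F_att + ΣF_rep = (16.4815,-16.8779)
Δp = p'−p = (0.8241,-0.8439); α = Δx/Fx = (89/108) / (445/27) = 1/20
check: Δy/Fy = (-5833/6912) / (-29165/1728) = 1/20 ✓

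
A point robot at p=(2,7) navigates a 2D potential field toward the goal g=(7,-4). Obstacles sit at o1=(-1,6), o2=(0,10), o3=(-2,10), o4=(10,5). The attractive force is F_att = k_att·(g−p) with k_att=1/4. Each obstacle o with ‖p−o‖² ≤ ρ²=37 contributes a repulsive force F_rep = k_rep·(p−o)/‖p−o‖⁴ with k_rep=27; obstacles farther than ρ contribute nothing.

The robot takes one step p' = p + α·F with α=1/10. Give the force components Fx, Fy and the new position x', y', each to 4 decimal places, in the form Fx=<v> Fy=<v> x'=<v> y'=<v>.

F_att = 1/4·(g−p) = 1/4·(5,-11) = (1.2500,-2.7500)
o1: d²=10 ≤ ρ²=37; F_rep = 27·(3,1)/10² = (0.8100,0.2700)
o2: d²=13 ≤ ρ²=37; F_rep = 27·(2,-3)/13² = (0.3195,-0.4793)
o3: d²=25 ≤ ρ²=37; F_rep = 27·(4,-3)/25² = (0.1728,-0.1296)
o4: d²=68 > ρ²=37 → inactive
F = F_att + ΣF_rep = (2.5523,-3.0889)
p' = p + 1/10·F = (2.2552,6.6911)

Fx=2.5523 Fy=-3.0889 x'=2.2552 y'=6.6911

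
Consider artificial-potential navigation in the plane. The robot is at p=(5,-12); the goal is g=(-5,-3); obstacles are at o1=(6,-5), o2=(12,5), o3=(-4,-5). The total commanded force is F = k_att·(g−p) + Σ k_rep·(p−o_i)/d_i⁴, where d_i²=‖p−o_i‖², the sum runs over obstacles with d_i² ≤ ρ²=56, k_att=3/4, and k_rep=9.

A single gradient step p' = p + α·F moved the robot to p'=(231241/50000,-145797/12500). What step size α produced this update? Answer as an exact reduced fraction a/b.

F_att = 3/4·(g−p) = 3/4·(-10,9) = (-7.5000,6.7500)
o1: d²=50 ≤ ρ²=56; F_rep = 9·(-1,-7)/50² = (-0.0036,-0.0252)
o2: d²=338 > ρ²=56 → inactive
o3: d²=130 > ρ²=56 → inactive
F = F_att + ΣF_rep = (-7.5036,6.7248)
Δp = p'−p = (-0.3752,0.3362); α = Δx/Fx = (-18759/50000) / (-18759/2500) = 1/20
check: Δy/Fy = (4203/12500) / (4203/625) = 1/20 ✓

α = 1/20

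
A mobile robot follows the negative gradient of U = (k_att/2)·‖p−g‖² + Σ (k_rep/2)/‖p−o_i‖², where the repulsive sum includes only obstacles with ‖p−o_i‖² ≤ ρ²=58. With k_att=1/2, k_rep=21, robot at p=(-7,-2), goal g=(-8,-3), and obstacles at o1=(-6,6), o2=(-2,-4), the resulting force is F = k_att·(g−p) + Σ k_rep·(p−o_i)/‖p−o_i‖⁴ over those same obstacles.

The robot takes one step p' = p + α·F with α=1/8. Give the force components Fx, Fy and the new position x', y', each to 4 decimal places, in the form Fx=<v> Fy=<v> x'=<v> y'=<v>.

Fx=-0.6249 Fy=-0.4501 x'=-7.0781 y'=-2.0563

F_att = 1/2·(g−p) = 1/2·(-1,-1) = (-0.5000,-0.5000)
o1: d²=65 > ρ²=58 → inactive
o2: d²=29 ≤ ρ²=58; F_rep = 21·(-5,2)/29² = (-0.1249,0.0499)
F = F_att + ΣF_rep = (-0.6249,-0.4501)
p' = p + 1/8·F = (-7.0781,-2.0563)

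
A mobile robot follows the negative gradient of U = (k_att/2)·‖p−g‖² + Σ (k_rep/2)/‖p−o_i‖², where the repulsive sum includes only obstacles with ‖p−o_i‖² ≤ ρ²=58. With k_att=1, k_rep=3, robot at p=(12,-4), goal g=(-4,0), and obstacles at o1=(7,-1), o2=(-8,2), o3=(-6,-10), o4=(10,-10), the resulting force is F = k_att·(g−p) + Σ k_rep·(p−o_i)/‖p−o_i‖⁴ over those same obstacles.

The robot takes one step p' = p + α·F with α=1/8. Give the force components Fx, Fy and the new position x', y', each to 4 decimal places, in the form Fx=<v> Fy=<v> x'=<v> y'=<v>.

Fx=-15.9833 Fy=4.0035 x'=10.0021 y'=-3.4996

F_att = 1·(g−p) = 1·(-16,4) = (-16.0000,4.0000)
o1: d²=34 ≤ ρ²=58; F_rep = 3·(5,-3)/34² = (0.0130,-0.0078)
o2: d²=436 > ρ²=58 → inactive
o3: d²=360 > ρ²=58 → inactive
o4: d²=40 ≤ ρ²=58; F_rep = 3·(2,6)/40² = (0.0037,0.0112)
F = F_att + ΣF_rep = (-15.9833,4.0035)
p' = p + 1/8·F = (10.0021,-3.4996)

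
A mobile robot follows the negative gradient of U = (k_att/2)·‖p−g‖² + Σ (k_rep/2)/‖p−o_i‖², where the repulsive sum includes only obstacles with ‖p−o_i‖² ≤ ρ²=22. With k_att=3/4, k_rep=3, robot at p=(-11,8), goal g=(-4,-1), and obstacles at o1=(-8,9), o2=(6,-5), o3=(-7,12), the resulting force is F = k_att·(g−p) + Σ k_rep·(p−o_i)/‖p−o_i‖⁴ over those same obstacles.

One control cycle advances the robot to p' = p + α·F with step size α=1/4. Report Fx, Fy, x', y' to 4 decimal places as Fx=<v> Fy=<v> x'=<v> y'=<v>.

Fx=5.1600 Fy=-6.7800 x'=-9.7100 y'=6.3050

F_att = 3/4·(g−p) = 3/4·(7,-9) = (5.2500,-6.7500)
o1: d²=10 ≤ ρ²=22; F_rep = 3·(-3,-1)/10² = (-0.0900,-0.0300)
o2: d²=458 > ρ²=22 → inactive
o3: d²=32 > ρ²=22 → inactive
F = F_att + ΣF_rep = (5.1600,-6.7800)
p' = p + 1/4·F = (-9.7100,6.3050)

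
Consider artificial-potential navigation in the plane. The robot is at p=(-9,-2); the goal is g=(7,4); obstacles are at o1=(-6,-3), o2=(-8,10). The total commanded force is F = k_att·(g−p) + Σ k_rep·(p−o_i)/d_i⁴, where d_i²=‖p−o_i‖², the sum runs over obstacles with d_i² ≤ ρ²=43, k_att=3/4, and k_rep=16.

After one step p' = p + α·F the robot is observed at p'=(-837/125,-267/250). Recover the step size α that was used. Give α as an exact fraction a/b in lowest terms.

α = 1/5

F_att = 3/4·(g−p) = 3/4·(16,6) = (12.0000,4.5000)
o1: d²=10 ≤ ρ²=43; F_rep = 16·(-3,1)/10² = (-0.4800,0.1600)
o2: d²=145 > ρ²=43 → inactive
F = F_att + ΣF_rep = (11.5200,4.6600)
Δp = p'−p = (2.3040,0.9320); α = Δx/Fx = (288/125) / (288/25) = 1/5
check: Δy/Fy = (233/250) / (233/50) = 1/5 ✓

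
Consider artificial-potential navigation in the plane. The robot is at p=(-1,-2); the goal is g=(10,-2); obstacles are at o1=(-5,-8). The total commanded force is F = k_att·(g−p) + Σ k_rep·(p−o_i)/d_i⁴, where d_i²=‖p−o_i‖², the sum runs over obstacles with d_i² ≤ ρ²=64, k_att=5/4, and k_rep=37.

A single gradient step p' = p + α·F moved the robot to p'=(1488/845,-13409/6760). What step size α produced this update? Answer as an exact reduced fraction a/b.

F_att = 5/4·(g−p) = 5/4·(11,0) = (13.7500,0.0000)
o1: d²=52 ≤ ρ²=64; F_rep = 37·(4,6)/52² = (0.0547,0.0821)
F = F_att + ΣF_rep = (13.8047,0.0821)
Δp = p'−p = (2.7609,0.0164); α = Δx/Fx = (2333/845) / (2333/169) = 1/5
check: Δy/Fy = (111/6760) / (111/1352) = 1/5 ✓

α = 1/5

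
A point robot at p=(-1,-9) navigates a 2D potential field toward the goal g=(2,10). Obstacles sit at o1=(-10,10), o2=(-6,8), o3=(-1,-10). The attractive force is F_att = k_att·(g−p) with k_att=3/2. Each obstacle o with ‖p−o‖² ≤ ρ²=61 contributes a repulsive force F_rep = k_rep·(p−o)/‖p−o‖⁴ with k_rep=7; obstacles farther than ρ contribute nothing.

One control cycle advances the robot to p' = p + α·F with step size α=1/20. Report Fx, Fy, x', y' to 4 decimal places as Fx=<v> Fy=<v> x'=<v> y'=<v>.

F_att = 3/2·(g−p) = 3/2·(3,19) = (4.5000,28.5000)
o1: d²=442 > ρ²=61 → inactive
o2: d²=314 > ρ²=61 → inactive
o3: d²=1 ≤ ρ²=61; F_rep = 7·(0,1)/1² = (0.0000,7.0000)
F = F_att + ΣF_rep = (4.5000,35.5000)
p' = p + 1/20·F = (-0.7750,-7.2250)

Fx=4.5000 Fy=35.5000 x'=-0.7750 y'=-7.2250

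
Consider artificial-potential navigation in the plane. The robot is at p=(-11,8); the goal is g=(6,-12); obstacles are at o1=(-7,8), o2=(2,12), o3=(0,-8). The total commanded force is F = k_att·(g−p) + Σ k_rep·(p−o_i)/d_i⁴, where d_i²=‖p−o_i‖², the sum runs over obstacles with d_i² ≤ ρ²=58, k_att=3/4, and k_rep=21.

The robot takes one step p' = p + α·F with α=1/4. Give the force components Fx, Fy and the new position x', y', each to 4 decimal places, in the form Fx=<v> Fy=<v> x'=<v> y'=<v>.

F_att = 3/4·(g−p) = 3/4·(17,-20) = (12.7500,-15.0000)
o1: d²=16 ≤ ρ²=58; F_rep = 21·(-4,0)/16² = (-0.3281,0.0000)
o2: d²=185 > ρ²=58 → inactive
o3: d²=377 > ρ²=58 → inactive
F = F_att + ΣF_rep = (12.4219,-15.0000)
p' = p + 1/4·F = (-7.8945,4.2500)

Fx=12.4219 Fy=-15.0000 x'=-7.8945 y'=4.2500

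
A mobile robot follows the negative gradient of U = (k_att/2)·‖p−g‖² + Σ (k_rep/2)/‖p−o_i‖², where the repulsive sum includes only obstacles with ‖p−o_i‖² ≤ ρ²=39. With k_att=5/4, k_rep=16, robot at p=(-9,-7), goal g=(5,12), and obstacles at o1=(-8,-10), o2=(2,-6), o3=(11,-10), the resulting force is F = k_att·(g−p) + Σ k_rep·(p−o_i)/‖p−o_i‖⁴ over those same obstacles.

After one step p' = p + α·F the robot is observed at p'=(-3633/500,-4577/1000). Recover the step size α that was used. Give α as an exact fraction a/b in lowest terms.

α = 1/10

F_att = 5/4·(g−p) = 5/4·(14,19) = (17.5000,23.7500)
o1: d²=10 ≤ ρ²=39; F_rep = 16·(-1,3)/10² = (-0.1600,0.4800)
o2: d²=122 > ρ²=39 → inactive
o3: d²=409 > ρ²=39 → inactive
F = F_att + ΣF_rep = (17.3400,24.2300)
Δp = p'−p = (1.7340,2.4230); α = Δx/Fx = (867/500) / (867/50) = 1/10
check: Δy/Fy = (2423/1000) / (2423/100) = 1/10 ✓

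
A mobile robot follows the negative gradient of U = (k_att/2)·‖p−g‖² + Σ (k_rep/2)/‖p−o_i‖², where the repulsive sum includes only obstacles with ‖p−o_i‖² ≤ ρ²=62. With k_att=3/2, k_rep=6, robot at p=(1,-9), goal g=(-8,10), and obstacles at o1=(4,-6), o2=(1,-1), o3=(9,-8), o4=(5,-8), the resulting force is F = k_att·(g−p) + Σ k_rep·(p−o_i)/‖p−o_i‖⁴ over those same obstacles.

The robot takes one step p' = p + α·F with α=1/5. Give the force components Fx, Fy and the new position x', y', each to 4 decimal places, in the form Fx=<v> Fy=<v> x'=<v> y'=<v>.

Fx=-13.6386 Fy=28.4237 x'=-1.7277 y'=-3.3153

F_att = 3/2·(g−p) = 3/2·(-9,19) = (-13.5000,28.5000)
o1: d²=18 ≤ ρ²=62; F_rep = 6·(-3,-3)/18² = (-0.0556,-0.0556)
o2: d²=64 > ρ²=62 → inactive
o3: d²=65 > ρ²=62 → inactive
o4: d²=17 ≤ ρ²=62; F_rep = 6·(-4,-1)/17² = (-0.0830,-0.0208)
F = F_att + ΣF_rep = (-13.6386,28.4237)
p' = p + 1/5·F = (-1.7277,-3.3153)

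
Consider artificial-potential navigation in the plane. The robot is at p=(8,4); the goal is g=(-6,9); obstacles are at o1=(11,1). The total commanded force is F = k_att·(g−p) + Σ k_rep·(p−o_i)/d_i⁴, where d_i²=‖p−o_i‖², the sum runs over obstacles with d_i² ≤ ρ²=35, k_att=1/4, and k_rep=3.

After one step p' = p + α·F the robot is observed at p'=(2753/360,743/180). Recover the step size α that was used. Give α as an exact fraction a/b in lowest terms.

α = 1/10

F_att = 1/4·(g−p) = 1/4·(-14,5) = (-3.5000,1.2500)
o1: d²=18 ≤ ρ²=35; F_rep = 3·(-3,3)/18² = (-0.0278,0.0278)
F = F_att + ΣF_rep = (-3.5278,1.2778)
Δp = p'−p = (-0.3528,0.1278); α = Δx/Fx = (-127/360) / (-127/36) = 1/10
check: Δy/Fy = (23/180) / (23/18) = 1/10 ✓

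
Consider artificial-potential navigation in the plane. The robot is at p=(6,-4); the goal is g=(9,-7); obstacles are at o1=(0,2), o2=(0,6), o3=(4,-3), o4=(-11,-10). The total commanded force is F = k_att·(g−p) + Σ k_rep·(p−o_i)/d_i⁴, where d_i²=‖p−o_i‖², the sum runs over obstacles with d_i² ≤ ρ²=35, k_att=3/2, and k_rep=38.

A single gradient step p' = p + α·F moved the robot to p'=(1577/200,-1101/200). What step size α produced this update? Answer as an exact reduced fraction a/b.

F_att = 3/2·(g−p) = 3/2·(3,-3) = (4.5000,-4.5000)
o1: d²=72 > ρ²=35 → inactive
o2: d²=136 > ρ²=35 → inactive
o3: d²=5 ≤ ρ²=35; F_rep = 38·(2,-1)/5² = (3.0400,-1.5200)
o4: d²=325 > ρ²=35 → inactive
F = F_att + ΣF_rep = (7.5400,-6.0200)
Δp = p'−p = (1.8850,-1.5050); α = Δx/Fx = (377/200) / (377/50) = 1/4
check: Δy/Fy = (-301/200) / (-301/50) = 1/4 ✓

α = 1/4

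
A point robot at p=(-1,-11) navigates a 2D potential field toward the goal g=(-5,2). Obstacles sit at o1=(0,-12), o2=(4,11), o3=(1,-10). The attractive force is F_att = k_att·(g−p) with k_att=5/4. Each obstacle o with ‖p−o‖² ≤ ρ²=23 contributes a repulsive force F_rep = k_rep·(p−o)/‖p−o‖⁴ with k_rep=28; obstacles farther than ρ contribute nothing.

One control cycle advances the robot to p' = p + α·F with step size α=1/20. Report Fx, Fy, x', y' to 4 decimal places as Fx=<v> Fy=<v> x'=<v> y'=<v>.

Fx=-14.2400 Fy=22.1300 x'=-1.7120 y'=-9.8935

F_att = 5/4·(g−p) = 5/4·(-4,13) = (-5.0000,16.2500)
o1: d²=2 ≤ ρ²=23; F_rep = 28·(-1,1)/2² = (-7.0000,7.0000)
o2: d²=509 > ρ²=23 → inactive
o3: d²=5 ≤ ρ²=23; F_rep = 28·(-2,-1)/5² = (-2.2400,-1.1200)
F = F_att + ΣF_rep = (-14.2400,22.1300)
p' = p + 1/20·F = (-1.7120,-9.8935)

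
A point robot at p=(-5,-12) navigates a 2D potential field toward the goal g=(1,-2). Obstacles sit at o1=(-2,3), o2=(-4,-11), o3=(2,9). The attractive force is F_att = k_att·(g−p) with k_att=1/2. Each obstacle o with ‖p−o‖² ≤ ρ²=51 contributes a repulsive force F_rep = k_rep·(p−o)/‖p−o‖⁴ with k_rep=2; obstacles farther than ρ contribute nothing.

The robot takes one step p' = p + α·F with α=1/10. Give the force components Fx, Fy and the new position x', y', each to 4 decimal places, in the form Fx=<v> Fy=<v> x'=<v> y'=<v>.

F_att = 1/2·(g−p) = 1/2·(6,10) = (3.0000,5.0000)
o1: d²=234 > ρ²=51 → inactive
o2: d²=2 ≤ ρ²=51; F_rep = 2·(-1,-1)/2² = (-0.5000,-0.5000)
o3: d²=490 > ρ²=51 → inactive
F = F_att + ΣF_rep = (2.5000,4.5000)
p' = p + 1/10·F = (-4.7500,-11.5500)

Fx=2.5000 Fy=4.5000 x'=-4.7500 y'=-11.5500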